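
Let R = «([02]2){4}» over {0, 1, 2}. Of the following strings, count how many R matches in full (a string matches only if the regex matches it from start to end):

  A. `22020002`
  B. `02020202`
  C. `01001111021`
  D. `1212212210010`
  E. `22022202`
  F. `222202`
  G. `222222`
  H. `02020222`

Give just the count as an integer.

A → no match
B → match
C → no match — must end with `2`
D → no match — must end with `2`
E → match
F → no match
G → no match
H → match
Total matched: 3

3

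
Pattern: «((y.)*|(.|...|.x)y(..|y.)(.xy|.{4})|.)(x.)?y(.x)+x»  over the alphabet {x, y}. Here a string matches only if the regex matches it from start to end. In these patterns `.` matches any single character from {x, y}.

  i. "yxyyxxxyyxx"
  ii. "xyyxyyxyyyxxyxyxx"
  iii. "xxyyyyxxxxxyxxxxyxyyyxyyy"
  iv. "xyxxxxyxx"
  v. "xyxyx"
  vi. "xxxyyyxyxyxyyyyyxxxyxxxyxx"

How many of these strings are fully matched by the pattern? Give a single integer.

i → no match
ii → no match
iii → no match — must end with "xx"
iv → match
v → no match — must end with "xx"
vi → no match
Total matched: 1

1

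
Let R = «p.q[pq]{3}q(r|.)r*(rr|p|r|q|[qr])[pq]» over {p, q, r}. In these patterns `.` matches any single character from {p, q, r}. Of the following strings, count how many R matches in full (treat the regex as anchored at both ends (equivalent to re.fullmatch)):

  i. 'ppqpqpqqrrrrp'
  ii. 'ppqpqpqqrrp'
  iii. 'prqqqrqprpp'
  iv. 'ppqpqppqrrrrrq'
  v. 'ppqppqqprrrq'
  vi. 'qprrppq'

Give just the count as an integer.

3

i → match
ii → match
iii → no match
iv → no match
v → match
vi → no match — must start with 'p'
Total matched: 3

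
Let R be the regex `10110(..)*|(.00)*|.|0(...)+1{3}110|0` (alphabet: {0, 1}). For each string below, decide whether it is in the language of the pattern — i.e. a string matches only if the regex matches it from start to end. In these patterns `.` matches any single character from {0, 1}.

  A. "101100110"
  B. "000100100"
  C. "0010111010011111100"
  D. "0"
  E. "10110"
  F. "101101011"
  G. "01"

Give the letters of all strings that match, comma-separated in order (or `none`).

A, B, D, E, F

A → match
B → match
C → no match
D → match
E → match
F → match
G → no match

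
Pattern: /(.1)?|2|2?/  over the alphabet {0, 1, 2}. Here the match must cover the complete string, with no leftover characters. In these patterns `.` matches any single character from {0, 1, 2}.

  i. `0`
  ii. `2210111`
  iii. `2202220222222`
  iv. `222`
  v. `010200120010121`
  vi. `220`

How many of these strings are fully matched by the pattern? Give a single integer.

0

i → no match
ii → no match
iii → no match
iv → no match
v → no match
vi → no match
Total matched: 0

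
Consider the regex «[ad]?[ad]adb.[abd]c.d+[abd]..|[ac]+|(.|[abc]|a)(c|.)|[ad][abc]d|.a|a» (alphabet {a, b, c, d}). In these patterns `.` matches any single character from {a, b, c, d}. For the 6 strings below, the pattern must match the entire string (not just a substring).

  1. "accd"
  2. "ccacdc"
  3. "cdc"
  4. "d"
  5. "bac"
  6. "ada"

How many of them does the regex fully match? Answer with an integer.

1 → no match
2 → no match
3 → no match
4 → no match
5 → no match
6 → no match
Total matched: 0

0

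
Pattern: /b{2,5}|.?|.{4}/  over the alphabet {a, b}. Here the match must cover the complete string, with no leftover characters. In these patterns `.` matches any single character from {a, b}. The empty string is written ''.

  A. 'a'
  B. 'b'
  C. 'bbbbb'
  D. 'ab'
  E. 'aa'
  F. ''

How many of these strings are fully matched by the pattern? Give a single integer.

A → match
B → match
C → match
D → no match
E → no match
F → match
Total matched: 4

4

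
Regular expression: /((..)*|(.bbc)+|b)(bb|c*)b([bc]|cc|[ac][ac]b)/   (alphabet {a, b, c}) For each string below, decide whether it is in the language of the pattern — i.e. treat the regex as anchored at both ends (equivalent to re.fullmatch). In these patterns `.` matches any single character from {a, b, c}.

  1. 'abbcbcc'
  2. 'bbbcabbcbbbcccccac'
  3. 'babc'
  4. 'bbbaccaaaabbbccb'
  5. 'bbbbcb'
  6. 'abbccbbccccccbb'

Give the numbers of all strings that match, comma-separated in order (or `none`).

1. 'abbcbcc' → match
2 → no match
3. 'babc' → match
4 → match
5. 'bbbbcb' → no match
6 → match

1, 3, 4, 6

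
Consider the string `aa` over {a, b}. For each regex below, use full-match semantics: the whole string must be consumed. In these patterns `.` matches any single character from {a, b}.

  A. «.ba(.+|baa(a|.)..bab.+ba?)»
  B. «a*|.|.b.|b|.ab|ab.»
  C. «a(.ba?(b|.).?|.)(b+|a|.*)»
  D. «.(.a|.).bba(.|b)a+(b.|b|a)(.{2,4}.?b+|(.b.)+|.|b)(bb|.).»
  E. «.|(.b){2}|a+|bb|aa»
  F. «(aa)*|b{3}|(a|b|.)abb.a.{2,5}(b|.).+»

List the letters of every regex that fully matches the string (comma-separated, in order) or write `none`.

A → no match
B → match
C → match
D → no match
E → match
F → match

B, C, E, F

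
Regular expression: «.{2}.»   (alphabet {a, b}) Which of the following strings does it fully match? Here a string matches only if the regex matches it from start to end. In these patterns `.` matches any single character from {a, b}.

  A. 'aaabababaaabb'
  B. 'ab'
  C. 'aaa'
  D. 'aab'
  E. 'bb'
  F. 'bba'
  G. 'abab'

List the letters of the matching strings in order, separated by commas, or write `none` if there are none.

A → no match
B. 'ab' → no match
C. 'aaa' → match
D. 'aab' → match
E. 'bb' → no match
F. 'bba' → match
G. 'abab' → no match

C, D, F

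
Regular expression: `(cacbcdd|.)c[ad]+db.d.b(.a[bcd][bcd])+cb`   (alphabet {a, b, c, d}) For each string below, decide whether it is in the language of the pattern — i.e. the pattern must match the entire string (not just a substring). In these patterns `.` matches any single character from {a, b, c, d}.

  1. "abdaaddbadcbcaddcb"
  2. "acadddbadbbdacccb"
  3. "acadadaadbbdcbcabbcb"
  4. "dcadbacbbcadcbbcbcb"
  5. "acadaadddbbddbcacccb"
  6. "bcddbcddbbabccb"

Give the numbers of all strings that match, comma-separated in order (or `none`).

2, 3, 5, 6

1 → no match
2 → match
3 → match
4 → no match
5 → match
6 → match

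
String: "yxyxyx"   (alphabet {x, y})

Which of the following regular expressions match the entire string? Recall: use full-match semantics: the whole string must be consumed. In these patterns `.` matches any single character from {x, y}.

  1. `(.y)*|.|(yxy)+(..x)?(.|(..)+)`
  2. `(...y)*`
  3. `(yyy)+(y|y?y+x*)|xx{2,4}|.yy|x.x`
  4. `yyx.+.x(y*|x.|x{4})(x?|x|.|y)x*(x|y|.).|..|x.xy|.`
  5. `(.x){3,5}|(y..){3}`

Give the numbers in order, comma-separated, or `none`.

5

1 → no match
2 → no match
3 → no match
4 → no match
5 → match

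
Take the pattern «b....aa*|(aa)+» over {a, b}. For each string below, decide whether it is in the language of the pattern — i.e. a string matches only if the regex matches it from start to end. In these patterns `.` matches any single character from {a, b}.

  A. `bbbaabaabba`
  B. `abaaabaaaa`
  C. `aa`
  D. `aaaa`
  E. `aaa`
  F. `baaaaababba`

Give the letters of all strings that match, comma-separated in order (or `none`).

A → no match
B → no match
C → match
D → match
E → no match
F → no match

C, D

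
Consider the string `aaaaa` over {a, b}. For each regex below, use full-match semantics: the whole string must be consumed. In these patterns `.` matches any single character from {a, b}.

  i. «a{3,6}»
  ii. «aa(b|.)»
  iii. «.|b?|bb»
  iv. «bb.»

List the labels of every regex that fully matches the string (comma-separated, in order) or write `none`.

i → match
ii → no match
iii → no match
iv → no match — must start with `bb`

i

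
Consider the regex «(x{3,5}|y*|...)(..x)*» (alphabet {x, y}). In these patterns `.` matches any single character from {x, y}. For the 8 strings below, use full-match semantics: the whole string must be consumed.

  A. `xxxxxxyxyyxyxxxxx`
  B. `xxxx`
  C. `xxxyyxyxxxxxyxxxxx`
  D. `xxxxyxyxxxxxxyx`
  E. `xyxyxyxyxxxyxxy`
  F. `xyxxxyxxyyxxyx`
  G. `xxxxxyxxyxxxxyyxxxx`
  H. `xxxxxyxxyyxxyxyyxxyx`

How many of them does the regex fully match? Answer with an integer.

A → match
B → match
C → match
D → match
E → no match
F → no match
G → match
H → match
Total matched: 6

6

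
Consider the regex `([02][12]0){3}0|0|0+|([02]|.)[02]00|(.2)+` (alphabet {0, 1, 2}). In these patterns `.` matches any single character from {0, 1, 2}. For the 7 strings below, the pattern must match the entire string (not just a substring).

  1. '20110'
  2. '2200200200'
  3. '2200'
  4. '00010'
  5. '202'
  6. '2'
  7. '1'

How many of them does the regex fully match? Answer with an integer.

1 → no match
2 → match
3 → match
4 → no match
5 → no match
6 → no match
7 → no match
Total matched: 2

2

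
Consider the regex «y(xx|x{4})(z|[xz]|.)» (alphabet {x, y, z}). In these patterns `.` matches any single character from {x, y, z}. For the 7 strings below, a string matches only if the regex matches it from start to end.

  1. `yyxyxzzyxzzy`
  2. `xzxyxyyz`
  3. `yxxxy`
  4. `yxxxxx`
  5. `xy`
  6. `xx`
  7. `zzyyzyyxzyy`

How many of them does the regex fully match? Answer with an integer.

1

1 → no match
2 → no match — must start with `y`
3 → no match
4 → match
5 → no match — must start with `y`
6 → no match — must start with `y`
7 → no match — must start with `y`
Total matched: 1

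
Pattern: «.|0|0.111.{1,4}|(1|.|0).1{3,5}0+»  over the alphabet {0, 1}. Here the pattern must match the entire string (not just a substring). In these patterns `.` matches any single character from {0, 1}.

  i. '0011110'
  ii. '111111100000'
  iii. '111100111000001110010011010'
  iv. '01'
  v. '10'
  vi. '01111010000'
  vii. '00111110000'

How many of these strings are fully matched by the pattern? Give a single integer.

i → match
ii → match
iii → no match
iv → no match
v → no match
vi → no match
vii → match
Total matched: 3

3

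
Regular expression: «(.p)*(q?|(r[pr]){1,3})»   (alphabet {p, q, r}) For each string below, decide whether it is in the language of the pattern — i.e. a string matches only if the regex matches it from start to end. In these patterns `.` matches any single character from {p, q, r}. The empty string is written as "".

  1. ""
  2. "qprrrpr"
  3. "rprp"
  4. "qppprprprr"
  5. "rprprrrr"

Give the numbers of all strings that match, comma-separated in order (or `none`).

1. "" → match
2. "qprrrpr" → no match
3. "rprp" → match
4. "qppprprprr" → match
5. "rprprrrr" → match

1, 3, 4, 5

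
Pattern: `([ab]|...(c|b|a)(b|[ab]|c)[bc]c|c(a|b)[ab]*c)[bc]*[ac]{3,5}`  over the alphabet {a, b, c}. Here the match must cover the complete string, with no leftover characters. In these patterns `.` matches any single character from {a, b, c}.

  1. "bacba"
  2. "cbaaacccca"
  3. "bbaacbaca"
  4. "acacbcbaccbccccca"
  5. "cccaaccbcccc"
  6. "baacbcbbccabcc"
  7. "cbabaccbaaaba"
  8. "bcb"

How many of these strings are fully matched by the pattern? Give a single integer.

2

1 → no match
2 → match
3 → no match
4 → no match
5 → match
6 → no match
7 → no match
8 → no match
Total matched: 2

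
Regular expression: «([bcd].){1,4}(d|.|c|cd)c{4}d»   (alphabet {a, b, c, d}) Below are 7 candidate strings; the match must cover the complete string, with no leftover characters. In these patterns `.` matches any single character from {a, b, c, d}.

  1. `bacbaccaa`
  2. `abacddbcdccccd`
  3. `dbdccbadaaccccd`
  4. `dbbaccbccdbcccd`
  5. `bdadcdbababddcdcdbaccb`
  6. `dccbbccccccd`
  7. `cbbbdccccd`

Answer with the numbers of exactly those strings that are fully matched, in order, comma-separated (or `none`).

1 → no match — must end with `cd`
2 → no match
3 → no match
4 → no match
5 → no match — must end with `cd`
6 → match
7 → match

6, 7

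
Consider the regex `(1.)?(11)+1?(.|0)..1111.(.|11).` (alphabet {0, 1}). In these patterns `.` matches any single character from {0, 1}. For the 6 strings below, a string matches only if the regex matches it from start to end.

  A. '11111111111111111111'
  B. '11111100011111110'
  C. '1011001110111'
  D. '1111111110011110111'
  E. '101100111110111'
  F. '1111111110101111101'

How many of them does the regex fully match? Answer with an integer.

A → match
B → match
C → no match
D → match
E → match
F → match
Total matched: 5

5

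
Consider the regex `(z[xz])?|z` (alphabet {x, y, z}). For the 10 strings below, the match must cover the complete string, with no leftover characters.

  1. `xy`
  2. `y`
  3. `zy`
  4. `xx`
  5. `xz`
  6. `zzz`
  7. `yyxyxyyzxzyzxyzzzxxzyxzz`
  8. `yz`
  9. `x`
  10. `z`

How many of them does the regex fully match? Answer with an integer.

1 → no match
2 → no match
3 → no match
4 → no match
5 → no match
6 → no match
7 → no match
8 → no match
9 → no match
10 → match
Total matched: 1

1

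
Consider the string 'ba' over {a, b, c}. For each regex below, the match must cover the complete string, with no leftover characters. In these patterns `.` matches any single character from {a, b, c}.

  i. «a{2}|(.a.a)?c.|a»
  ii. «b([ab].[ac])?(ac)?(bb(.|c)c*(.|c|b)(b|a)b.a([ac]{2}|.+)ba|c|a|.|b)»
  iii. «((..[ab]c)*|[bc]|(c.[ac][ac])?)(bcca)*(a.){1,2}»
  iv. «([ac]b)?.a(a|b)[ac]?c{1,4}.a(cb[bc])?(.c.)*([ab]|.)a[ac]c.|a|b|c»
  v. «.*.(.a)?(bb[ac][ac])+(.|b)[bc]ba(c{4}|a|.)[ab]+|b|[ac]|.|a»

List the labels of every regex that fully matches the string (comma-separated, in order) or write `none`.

ii

i → no match
ii → match
iii → no match
iv → no match
v → no match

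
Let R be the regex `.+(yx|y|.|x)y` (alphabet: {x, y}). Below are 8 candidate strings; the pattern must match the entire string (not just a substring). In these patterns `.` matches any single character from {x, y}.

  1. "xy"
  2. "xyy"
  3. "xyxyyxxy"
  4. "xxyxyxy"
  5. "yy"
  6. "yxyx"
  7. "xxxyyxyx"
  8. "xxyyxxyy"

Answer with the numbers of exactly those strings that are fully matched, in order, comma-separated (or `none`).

2, 3, 4, 8

1 → no match
2 → match
3 → match
4 → match
5 → no match
6 → no match — must end with "y"
7 → no match — must end with "y"
8 → match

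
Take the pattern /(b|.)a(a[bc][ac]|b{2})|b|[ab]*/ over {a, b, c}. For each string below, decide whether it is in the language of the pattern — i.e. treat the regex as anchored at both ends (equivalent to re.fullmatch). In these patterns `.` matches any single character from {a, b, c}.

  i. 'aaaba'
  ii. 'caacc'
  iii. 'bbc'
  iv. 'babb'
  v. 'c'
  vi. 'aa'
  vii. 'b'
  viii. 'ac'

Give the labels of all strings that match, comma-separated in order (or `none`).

i. 'aaaba' → match
ii. 'caacc' → match
iii. 'bbc' → no match
iv. 'babb' → match
v. 'c' → no match
vi. 'aa' → match
vii. 'b' → match
viii. 'ac' → no match

i, ii, iv, vi, vii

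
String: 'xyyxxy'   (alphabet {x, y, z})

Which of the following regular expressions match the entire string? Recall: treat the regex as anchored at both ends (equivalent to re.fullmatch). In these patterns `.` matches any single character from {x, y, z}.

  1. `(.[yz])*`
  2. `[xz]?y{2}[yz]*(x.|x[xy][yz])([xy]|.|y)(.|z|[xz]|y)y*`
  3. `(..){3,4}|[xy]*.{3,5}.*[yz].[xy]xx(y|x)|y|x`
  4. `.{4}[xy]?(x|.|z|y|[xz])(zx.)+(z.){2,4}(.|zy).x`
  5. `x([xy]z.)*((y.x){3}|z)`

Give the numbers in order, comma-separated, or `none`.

1 → no match
2 → no match
3 → match
4 → no match — must end with 'x'
5 → no match

3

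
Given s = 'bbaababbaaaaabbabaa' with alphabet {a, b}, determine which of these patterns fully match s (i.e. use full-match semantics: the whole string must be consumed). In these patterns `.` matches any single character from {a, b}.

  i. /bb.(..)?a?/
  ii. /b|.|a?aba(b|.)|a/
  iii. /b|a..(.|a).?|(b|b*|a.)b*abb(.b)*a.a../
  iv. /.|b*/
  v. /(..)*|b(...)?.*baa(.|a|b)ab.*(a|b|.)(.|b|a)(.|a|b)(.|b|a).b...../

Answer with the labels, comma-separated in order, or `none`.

i → no match
ii → no match
iii → no match
iv → no match
v → match

v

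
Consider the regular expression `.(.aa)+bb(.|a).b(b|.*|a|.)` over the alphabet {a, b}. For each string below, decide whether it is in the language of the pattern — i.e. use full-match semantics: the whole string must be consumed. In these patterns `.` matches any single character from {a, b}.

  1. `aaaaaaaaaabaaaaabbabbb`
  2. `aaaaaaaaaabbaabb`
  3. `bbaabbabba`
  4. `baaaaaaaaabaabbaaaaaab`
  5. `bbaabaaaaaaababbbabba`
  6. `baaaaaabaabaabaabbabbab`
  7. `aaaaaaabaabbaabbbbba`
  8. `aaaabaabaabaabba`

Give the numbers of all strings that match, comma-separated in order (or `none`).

1, 2, 3, 6, 7

1 → match
2 → match
3 → match
4 → no match
5 → no match
6 → match
7 → match
8 → no match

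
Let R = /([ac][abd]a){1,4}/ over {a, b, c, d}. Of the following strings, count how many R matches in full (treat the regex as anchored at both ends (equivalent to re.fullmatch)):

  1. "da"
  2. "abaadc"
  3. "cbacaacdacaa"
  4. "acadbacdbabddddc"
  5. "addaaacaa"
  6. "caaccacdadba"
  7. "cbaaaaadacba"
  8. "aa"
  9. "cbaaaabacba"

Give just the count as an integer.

1 → no match
2 → no match — must end with "a"
3 → match
4 → no match — must end with "a"
5 → no match
6 → no match
7 → match
8 → no match
9 → no match
Total matched: 2

2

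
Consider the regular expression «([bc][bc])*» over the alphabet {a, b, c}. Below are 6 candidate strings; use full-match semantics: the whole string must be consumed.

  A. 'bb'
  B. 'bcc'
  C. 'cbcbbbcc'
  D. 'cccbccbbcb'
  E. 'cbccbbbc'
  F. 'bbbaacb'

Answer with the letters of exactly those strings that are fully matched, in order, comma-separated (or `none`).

A, C, D, E

A. 'bb' → match
B. 'bcc' → no match
C. 'cbcbbbcc' → match
D. 'cccbccbbcb' → match
E. 'cbccbbbc' → match
F. 'bbbaacb' → no match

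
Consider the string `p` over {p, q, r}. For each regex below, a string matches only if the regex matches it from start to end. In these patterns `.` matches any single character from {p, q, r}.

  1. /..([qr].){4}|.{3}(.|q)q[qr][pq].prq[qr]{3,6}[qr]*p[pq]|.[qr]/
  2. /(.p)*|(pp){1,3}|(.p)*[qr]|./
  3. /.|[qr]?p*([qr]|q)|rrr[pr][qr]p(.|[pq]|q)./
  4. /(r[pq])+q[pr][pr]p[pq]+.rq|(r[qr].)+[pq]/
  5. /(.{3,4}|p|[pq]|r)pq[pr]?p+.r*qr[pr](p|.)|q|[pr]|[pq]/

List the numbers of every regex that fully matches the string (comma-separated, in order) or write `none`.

2, 3, 5

1 → no match
2 → match
3 → match
4 → no match — must start with `r`
5 → match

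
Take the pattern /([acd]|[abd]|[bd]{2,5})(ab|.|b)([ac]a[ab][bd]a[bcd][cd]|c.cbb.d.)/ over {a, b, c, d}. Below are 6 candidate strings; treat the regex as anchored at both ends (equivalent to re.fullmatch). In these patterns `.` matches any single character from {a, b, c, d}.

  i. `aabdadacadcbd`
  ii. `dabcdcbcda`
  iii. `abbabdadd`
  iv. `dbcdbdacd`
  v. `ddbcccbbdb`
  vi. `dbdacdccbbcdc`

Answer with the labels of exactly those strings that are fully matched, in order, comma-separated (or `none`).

none

i → no match
ii → no match
iii → no match
iv → no match
v → no match
vi → no match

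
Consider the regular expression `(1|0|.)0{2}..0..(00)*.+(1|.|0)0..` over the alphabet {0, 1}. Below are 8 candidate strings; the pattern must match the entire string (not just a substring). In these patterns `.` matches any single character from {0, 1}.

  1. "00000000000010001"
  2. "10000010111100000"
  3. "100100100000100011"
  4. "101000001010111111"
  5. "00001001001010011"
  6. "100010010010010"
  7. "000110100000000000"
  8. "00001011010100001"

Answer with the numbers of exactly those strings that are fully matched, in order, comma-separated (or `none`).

1, 2, 3, 5, 6, 7, 8

1 → match
2 → match
3 → match
4 → no match
5 → match
6 → match
7 → match
8 → match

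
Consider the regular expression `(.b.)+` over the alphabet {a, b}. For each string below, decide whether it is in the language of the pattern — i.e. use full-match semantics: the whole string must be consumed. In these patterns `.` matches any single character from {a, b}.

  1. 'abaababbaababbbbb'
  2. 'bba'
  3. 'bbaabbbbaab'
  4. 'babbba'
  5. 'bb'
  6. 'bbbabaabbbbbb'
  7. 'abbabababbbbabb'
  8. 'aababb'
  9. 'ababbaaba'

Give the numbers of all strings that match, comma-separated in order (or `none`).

2, 9

1 → no match
2 → match
3 → no match
4 → no match
5 → no match
6 → no match
7 → no match
8 → no match
9 → match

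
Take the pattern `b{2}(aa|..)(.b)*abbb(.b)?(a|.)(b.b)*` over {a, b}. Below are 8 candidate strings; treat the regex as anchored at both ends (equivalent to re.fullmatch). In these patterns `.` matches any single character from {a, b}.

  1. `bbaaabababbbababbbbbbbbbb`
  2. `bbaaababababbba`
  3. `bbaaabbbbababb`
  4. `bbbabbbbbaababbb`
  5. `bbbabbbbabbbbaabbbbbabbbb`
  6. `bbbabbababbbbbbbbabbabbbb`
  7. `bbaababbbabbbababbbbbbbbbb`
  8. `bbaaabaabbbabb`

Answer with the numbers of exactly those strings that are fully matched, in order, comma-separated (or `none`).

1 → match
2 → match
3 → no match
4 → no match
5 → no match
6 → match
7 → no match
8 → no match

1, 2, 6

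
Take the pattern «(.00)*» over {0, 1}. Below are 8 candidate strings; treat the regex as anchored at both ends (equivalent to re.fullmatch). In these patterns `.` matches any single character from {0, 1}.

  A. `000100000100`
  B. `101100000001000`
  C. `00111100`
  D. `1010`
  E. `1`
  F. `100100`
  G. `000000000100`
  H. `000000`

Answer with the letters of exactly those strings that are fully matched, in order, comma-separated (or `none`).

A. `000100000100` → match
B → no match
C. `00111100` → no match
D. `1010` → no match
E. `1` → no match
F. `100100` → match
G. `000000000100` → match
H. `000000` → match

A, F, G, H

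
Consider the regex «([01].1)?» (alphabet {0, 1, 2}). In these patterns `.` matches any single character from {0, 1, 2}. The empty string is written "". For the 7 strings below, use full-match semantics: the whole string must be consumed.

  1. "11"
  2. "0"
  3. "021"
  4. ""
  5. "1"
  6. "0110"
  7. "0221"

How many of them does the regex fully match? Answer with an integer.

2

1. "11" → no match
2. "0" → no match
3. "021" → match
4. "" → match
5. "1" → no match
6. "0110" → no match
7. "0221" → no match
Total matched: 2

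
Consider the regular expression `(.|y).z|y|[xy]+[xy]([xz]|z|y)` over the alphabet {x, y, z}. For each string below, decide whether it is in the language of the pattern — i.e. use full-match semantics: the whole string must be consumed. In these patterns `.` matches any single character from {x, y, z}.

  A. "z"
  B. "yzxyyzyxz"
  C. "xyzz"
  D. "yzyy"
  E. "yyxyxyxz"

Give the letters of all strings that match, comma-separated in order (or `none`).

A → no match
B → no match
C → no match
D → no match
E → match

E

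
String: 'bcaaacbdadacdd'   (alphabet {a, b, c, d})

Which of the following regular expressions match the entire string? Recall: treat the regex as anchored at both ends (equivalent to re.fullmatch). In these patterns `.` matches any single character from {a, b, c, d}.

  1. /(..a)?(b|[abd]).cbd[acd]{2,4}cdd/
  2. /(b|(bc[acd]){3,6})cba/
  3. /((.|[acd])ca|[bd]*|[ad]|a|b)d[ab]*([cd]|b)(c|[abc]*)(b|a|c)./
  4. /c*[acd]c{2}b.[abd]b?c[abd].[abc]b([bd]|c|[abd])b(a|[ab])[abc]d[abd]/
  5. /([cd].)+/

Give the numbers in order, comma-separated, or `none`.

1 → match
2 → no match — must end with 'cba'
3 → no match
4 → no match
5 → no match

1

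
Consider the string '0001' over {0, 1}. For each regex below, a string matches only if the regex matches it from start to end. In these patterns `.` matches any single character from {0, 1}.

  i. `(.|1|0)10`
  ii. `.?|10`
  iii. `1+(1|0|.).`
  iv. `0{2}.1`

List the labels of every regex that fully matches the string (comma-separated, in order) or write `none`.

iv

i → no match — must end with '10'
ii → no match
iii → no match — must start with '1'
iv → match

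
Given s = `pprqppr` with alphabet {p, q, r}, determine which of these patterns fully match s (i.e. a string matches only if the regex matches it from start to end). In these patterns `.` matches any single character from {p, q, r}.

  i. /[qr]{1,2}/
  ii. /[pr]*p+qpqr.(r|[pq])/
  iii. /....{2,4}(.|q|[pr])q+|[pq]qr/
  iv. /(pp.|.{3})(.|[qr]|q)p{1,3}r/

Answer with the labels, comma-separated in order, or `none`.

iv

i → no match
ii → no match
iii → no match
iv → match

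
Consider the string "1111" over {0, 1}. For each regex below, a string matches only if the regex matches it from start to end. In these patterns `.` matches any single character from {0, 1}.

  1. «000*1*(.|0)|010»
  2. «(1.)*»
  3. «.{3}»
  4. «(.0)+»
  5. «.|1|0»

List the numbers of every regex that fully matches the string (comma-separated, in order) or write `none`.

1 → no match
2 → match
3 → no match
4 → no match — must end with "0"
5 → no match

2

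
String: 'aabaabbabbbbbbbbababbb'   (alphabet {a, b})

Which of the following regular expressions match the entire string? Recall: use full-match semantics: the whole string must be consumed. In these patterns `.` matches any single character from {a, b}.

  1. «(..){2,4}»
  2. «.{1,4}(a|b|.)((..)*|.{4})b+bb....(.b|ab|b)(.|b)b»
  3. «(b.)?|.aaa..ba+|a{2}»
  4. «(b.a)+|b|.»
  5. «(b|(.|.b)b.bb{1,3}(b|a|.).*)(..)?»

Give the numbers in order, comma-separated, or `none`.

2

1 → no match
2 → match
3 → no match
4 → no match
5 → no match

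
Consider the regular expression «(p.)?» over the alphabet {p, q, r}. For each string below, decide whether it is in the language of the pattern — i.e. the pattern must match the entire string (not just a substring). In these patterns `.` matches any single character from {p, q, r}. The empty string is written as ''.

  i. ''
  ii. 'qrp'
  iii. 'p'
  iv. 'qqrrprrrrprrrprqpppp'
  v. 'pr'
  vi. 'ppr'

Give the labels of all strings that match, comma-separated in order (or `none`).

i, v

i. '' → match
ii. 'qrp' → no match
iii. 'p' → no match
iv → no match
v. 'pr' → match
vi. 'ppr' → no match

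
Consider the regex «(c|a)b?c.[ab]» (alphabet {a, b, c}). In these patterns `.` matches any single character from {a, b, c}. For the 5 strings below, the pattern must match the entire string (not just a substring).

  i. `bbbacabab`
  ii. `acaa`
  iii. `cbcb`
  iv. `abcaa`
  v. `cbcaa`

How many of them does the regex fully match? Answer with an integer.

i → no match
ii → match
iii → no match
iv → match
v → match
Total matched: 3

3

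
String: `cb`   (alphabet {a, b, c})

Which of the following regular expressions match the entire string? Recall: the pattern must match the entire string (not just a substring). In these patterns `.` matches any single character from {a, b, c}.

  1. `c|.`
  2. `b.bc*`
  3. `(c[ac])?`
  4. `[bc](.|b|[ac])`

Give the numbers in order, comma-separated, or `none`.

4

1 → no match
2 → no match — must start with `b`
3 → no match
4 → match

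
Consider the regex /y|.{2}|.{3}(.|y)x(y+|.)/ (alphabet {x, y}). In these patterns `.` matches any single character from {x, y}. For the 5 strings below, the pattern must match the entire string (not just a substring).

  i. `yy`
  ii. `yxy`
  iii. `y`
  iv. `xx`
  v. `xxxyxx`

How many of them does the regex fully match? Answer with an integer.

i. `yy` → match
ii. `yxy` → no match
iii. `y` → match
iv. `xx` → match
v. `xxxyxx` → match
Total matched: 4

4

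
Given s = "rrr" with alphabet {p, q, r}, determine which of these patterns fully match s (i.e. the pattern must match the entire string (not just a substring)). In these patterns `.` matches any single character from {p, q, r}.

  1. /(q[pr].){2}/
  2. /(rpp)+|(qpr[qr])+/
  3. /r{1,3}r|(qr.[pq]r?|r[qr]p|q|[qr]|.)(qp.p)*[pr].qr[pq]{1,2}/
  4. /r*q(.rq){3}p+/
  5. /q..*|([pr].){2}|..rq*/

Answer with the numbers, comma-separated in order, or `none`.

3, 5

1 → no match — must start with "q"
2 → no match
3 → match
4 → no match — must end with "p"
5 → match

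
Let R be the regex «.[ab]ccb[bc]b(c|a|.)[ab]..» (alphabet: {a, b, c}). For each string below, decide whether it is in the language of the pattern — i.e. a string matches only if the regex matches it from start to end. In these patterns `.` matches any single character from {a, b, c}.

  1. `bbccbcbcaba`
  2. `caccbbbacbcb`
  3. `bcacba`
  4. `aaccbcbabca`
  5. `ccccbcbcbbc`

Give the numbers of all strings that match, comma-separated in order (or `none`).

1 → match
2 → no match
3 → no match
4 → match
5 → no match

1, 4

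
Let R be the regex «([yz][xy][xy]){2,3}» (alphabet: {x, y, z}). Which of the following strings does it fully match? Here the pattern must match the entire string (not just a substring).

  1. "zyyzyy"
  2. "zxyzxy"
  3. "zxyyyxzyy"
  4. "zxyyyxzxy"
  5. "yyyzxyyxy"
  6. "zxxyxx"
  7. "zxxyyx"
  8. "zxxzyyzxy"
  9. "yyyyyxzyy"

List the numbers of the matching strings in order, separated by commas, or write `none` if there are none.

1, 2, 3, 4, 5, 6, 7, 8, 9

1 → match
2 → match
3 → match
4 → match
5 → match
6 → match
7 → match
8 → match
9 → match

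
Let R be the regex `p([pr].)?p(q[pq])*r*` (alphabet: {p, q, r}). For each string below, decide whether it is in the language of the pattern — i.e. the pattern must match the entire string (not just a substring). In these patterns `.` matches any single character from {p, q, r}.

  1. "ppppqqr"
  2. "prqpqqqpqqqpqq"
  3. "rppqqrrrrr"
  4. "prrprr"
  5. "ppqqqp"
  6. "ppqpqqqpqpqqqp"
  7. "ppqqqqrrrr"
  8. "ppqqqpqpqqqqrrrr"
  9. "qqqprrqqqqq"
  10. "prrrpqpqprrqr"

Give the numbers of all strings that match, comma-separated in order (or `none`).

1 → match
2 → match
3 → no match — must start with "p"
4 → match
5 → match
6 → match
7 → match
8 → match
9 → no match — must start with "p"
10 → no match

1, 2, 4, 5, 6, 7, 8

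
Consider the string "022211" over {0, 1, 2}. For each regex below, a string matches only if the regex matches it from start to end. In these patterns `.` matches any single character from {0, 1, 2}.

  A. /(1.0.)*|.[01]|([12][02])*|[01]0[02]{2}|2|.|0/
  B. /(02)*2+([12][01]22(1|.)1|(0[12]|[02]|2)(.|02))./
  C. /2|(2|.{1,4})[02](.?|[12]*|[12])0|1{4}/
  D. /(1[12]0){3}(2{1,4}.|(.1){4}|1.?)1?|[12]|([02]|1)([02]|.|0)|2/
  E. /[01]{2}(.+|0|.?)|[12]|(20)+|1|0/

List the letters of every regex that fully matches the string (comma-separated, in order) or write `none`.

B

A → no match
B → match
C → no match
D → no match
E → no match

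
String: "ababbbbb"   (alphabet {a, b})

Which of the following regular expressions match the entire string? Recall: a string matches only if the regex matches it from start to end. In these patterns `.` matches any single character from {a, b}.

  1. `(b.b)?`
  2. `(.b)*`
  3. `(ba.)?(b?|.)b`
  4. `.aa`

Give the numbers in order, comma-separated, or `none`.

2

1 → no match
2 → match
3 → no match
4 → no match — must end with "aa"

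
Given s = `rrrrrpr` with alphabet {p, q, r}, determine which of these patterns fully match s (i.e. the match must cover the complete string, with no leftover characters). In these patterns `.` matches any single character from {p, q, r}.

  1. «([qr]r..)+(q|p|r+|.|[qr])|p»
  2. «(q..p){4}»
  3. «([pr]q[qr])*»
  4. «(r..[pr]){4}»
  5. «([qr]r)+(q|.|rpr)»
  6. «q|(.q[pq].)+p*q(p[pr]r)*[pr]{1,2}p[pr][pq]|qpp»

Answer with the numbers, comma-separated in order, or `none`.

5

1 → no match
2 → no match — must start with `q`
3 → no match
4 → no match
5 → match
6 → no match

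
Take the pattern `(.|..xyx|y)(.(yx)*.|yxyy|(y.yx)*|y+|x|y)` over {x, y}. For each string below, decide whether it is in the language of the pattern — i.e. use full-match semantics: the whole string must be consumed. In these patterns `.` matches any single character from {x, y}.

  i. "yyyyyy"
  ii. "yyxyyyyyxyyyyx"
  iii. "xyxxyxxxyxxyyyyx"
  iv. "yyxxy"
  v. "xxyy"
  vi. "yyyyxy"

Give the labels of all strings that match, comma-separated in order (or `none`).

i → match
ii → no match
iii → no match
iv → no match
v → no match
vi → no match

i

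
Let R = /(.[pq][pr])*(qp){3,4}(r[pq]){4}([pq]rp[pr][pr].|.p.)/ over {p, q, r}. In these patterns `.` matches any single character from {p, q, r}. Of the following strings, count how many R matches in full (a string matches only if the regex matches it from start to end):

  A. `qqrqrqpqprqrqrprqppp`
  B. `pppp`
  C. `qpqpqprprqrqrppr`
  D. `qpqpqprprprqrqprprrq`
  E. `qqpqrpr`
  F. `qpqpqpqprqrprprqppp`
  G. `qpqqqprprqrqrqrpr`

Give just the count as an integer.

A → no match
B. `pppp` → no match
C → no match
D → match
E. `qqpqrpr` → no match
F → match
G → no match
Total matched: 2

2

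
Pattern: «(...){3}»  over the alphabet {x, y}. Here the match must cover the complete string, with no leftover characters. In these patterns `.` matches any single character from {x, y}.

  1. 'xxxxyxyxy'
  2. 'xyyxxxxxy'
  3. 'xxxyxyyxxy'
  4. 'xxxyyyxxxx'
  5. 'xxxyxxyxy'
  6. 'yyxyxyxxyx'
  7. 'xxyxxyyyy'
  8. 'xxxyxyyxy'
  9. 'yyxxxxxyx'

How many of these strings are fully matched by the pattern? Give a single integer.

1 → match
2 → match
3 → no match
4 → no match
5 → match
6 → no match
7 → match
8 → match
9 → match
Total matched: 6

6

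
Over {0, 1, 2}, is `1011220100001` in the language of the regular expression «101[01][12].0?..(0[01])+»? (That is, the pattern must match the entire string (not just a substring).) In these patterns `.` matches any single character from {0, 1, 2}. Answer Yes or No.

Yes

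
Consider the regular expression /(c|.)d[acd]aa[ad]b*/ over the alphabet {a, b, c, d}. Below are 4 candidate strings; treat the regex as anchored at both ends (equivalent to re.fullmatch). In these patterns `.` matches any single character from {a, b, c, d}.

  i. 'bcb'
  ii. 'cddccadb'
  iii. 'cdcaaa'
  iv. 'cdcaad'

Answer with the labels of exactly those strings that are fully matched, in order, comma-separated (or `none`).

i. 'bcb' → no match
ii. 'cddccadb' → no match
iii. 'cdcaaa' → match
iv. 'cdcaad' → match

iii, iv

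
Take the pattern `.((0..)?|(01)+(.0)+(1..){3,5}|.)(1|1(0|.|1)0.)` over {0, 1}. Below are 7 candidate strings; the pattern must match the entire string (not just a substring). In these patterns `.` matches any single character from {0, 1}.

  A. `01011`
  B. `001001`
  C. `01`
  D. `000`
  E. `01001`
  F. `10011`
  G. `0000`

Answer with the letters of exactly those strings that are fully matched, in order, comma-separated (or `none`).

B, C, E, F

A → no match
B → match
C → match
D → no match
E → match
F → match
G → no match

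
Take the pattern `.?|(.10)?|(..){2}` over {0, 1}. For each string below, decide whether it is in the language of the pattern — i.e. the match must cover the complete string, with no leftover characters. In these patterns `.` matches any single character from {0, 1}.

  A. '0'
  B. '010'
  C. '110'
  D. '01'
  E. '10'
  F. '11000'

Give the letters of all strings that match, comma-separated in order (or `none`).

A, B, C

A → match
B → match
C → match
D → no match
E → no match
F → no match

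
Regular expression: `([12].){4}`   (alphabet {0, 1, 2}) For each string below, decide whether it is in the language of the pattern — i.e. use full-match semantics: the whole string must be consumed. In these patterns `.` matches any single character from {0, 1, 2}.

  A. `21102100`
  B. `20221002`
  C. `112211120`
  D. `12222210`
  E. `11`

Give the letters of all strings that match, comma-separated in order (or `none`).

D

A. `21102100` → no match
B. `20221002` → no match
C. `112211120` → no match
D. `12222210` → match
E. `11` → no match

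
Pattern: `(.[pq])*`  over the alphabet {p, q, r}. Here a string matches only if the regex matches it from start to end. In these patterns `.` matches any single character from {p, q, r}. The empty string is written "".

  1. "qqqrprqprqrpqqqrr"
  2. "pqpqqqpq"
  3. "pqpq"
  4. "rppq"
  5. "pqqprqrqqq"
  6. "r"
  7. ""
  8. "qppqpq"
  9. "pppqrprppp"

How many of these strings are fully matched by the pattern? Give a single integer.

7

1 → no match
2 → match
3 → match
4 → match
5 → match
6 → no match
7 → match
8 → match
9 → match
Total matched: 7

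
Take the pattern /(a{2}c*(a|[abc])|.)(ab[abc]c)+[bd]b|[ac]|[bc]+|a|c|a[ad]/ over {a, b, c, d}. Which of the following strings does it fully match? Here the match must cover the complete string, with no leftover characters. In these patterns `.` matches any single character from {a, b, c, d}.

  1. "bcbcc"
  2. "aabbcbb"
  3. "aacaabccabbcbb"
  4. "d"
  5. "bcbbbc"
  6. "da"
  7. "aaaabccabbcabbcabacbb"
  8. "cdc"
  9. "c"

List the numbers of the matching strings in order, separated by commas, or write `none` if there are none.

1 → match
2 → match
3 → match
4 → no match
5 → match
6 → no match
7 → match
8 → no match
9 → match

1, 2, 3, 5, 7, 9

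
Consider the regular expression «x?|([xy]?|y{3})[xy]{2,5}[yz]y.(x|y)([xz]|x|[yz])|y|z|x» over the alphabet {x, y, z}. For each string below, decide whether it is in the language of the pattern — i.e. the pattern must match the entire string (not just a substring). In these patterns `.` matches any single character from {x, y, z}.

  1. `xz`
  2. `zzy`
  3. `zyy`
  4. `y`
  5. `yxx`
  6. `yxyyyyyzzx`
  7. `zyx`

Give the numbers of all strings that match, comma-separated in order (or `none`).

1 → no match
2 → no match
3 → no match
4 → match
5 → no match
6 → no match
7 → no match

4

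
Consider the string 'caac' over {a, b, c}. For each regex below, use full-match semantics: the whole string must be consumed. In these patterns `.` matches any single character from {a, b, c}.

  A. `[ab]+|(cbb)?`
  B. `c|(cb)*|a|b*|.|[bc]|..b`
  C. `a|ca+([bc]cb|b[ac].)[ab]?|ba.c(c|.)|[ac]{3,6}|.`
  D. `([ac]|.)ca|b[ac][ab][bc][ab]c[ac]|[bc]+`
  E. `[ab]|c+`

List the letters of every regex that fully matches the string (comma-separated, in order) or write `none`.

C

A → no match
B → no match
C → match
D → no match
E → no match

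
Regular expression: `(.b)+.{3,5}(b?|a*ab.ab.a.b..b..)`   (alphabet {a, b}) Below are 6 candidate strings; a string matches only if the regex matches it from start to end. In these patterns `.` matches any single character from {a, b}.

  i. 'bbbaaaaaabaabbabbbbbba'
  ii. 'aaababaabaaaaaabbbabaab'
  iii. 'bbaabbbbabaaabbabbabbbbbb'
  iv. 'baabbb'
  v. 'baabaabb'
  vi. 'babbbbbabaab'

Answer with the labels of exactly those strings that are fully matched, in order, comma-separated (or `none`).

i → match
ii → no match
iii → no match
iv → no match
v → no match
vi → no match

i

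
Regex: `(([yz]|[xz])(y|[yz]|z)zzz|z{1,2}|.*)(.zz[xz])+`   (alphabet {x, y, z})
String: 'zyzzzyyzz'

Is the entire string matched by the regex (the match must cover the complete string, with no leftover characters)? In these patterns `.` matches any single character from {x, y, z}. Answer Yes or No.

No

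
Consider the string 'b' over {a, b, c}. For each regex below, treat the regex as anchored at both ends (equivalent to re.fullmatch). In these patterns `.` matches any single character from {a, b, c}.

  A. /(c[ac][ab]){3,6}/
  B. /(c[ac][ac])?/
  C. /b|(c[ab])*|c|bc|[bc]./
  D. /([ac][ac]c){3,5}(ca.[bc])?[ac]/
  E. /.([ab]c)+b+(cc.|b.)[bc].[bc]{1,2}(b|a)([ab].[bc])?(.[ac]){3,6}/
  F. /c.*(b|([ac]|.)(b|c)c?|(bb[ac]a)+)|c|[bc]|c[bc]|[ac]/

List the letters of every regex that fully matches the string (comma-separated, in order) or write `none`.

C, F

A → no match — must start with 'c'
B → no match
C → match
D → no match
E → no match
F → match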